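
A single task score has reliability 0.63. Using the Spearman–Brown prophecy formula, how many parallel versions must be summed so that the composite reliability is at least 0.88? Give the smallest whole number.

5

k ≥ ρ*(1−ρ₁)/(ρ₁(1−ρ*)) = 0.88·0.37 / (0.63·0.12) = 4.307.
Smallest integer k = 5.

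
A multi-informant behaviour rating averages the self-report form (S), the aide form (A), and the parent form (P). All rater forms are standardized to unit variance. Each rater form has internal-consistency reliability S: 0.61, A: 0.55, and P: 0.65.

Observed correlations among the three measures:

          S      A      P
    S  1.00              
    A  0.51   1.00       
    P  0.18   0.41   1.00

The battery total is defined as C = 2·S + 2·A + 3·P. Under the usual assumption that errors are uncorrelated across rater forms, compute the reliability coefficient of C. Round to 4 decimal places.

0.7688

Var(C) = 2² + 2² + 3² + 2·[4·0.51 + 6·0.18 + 6·0.41] = 17 + 11.16 = 28.16.
With uncorrelated errors the cross-covariances are all true-score covariance, so they carry over unchanged; only the diagonal terms shrink to ρᵢσᵢ².
True-score variance = [2²·0.61 + 2²·0.55 + 3²·0.65] + 11.16 = 10.49 + 11.16 = 21.65.
Reliability = 21.65 / 28.16 = 0.7688.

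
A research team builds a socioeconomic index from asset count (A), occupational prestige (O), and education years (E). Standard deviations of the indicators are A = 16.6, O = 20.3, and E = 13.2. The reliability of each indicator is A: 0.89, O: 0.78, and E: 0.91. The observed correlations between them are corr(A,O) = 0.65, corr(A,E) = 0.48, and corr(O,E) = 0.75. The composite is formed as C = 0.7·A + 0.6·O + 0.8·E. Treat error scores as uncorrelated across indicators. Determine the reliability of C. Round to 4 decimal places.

Var(C) = 0.7²·16.6² + 0.6²·20.3² + 0.8²·13.2² + 2·[0.42·16.6·20.3·0.65 + 0.56·16.6·13.2·0.48 + 0.48·20.3·13.2·0.75] = 394.89 + 494.721 = 889.612.
Because errors are independent across components, Cov(Tᵢ,Tⱼ) = Cov(Xᵢ,Xⱼ); the off-diagonal part of the true-score variance is the same as above.
True-score variance = [0.7²·16.6²·0.89 + 0.6²·20.3²·0.78 + 0.8²·13.2²·0.91] + 494.721 = 337.364 + 494.721 = 832.085.
Reliability = 832.085 / 889.612 = 0.9353.

0.9353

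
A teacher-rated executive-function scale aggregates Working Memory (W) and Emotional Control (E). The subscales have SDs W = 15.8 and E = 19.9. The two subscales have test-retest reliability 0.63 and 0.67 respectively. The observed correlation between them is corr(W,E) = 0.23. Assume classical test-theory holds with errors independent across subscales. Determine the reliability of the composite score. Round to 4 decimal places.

Var(W+E) = 15.8² + 19.9² + 2·[15.8·19.9·0.23] = 645.65 + 144.633 = 790.283.
Under uncorrelated errors the observed covariances equal the true-score covariances, so only the own-variance terms attenuate.
True-score variance = [15.8²·0.63 + 19.9²·0.67] + 144.633 = 422.6 + 144.633 = 567.233.
Reliability = 567.233 / 790.283 = 0.7178.

0.7178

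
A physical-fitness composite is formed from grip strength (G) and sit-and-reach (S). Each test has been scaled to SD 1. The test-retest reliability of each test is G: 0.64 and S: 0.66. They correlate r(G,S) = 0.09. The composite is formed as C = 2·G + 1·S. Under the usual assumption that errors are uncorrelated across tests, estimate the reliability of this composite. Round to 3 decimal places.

Var(C) = 2² + 1 + 2·[2·0.09] = 5 + 0.36 = 5.36.
Because errors are independent across components, Cov(Tᵢ,Tⱼ) = Cov(Xᵢ,Xⱼ); the off-diagonal part of the true-score variance is the same as above.
True-score variance = [2²·0.64 + 0.66] + 0.36 = 3.22 + 0.36 = 3.58.
Reliability = 3.58 / 5.36 = 0.668.

0.668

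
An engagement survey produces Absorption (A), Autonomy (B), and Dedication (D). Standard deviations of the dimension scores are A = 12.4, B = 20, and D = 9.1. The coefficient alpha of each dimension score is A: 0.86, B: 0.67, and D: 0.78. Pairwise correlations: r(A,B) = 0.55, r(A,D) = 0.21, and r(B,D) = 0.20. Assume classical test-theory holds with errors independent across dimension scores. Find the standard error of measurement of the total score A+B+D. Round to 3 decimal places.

13.105

Var(total) = 636.57 + 392.993 = 1029.56.
True-score variance = 464.825 + 392.993 = 857.818, so reliability = 0.8332.
Error variance = 1029.56 − 857.818 = 171.745; SEM = √171.745 = 13.105.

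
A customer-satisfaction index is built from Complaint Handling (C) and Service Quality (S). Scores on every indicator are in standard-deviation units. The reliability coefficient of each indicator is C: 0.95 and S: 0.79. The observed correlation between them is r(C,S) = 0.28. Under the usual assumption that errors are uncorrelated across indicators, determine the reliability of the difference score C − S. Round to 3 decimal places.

0.819

Var(C−S) = 1 + 1 − 2·0.28 = 2 − 0.56 = 1.44.
Under uncorrelated errors the observed covariances equal the true-score covariances, so only the own-variance terms attenuate.
True-score variance = [0.95 + 0.79] − 0.56 = 1.74 − 0.56 = 1.18.
Reliability = 1.18 / 1.44 = 0.819.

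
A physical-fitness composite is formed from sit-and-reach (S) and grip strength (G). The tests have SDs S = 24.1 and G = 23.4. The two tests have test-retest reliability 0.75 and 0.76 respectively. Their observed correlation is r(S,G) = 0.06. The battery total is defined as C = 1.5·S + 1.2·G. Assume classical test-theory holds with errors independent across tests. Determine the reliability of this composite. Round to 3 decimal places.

Var(C) = 1.5²·24.1² + 1.2²·23.4² + 2·[1.8·24.1·23.4·0.06] = 2095.31 + 121.811 = 2217.12.
Because errors are independent across components, Cov(Tᵢ,Tⱼ) = Cov(Xᵢ,Xⱼ); the off-diagonal part of the true-score variance is the same as above.
True-score variance = [1.5²·24.1²·0.75 + 1.2²·23.4²·0.76] + 121.811 = 1579.37 + 121.811 = 1701.18.
Reliability = 1701.18 / 2217.12 = 0.767.

0.767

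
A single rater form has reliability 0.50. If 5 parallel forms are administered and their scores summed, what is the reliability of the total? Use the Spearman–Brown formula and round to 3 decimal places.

ρ_k = kρ / (1 + (k−1)ρ) = 5·0.50 / (1 + 4·0.50) = 2.500 / 3.000 = 0.833.

0.833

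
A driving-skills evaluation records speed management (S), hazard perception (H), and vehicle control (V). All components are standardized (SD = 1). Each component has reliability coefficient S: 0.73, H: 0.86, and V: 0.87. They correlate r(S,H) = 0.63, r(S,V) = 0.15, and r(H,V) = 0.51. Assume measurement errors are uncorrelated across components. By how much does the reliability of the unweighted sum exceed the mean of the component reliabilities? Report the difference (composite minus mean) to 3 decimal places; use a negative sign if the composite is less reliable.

Var(sum) = 3 + 2.58 = 5.58; true-score variance = 2.46 + 2.58 = 5.04; composite reliability = 0.9032.
Mean component reliability = 0.8200.
Difference = 0.9032 − 0.8200 = 0.083.

0.083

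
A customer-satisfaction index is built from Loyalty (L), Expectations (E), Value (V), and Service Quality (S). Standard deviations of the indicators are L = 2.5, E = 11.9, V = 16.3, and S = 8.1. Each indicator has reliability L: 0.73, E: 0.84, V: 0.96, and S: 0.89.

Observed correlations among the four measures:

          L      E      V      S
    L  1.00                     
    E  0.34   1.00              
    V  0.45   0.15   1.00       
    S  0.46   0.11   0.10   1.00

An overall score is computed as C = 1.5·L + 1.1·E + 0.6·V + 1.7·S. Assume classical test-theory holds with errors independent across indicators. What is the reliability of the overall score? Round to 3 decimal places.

0.919

Var(C) = 1.5²·2.5² + 1.1²·11.9² + 0.6²·16.3² + 1.7²·8.1² + 2·[1.65·2.5·11.9·0.34 + 0.9·2.5·16.3·0.45 + 2.55·2.5·8.1·0.46 + 0.66·11.9·16.3·0.15 + 1.87·11.9·8.1·0.11 + 1.02·16.3·8.1·0.10] = 470.672 + 218.889 = 689.56.
Because errors are independent across components, Cov(Tᵢ,Tⱼ) = Cov(Xᵢ,Xⱼ); the off-diagonal part of the true-score variance is the same as above.
True-score variance = [1.5²·2.5²·0.73 + 1.1²·11.9²·0.84 + 0.6²·16.3²·0.96 + 1.7²·8.1²·0.89] + 218.889 = 414.776 + 218.889 = 633.665.
Reliability = 633.665 / 689.56 = 0.919.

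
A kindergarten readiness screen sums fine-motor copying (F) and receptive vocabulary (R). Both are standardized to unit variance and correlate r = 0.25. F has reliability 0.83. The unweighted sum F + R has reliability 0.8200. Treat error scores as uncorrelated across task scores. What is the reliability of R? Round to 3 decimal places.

0.720

Var(F+R) = 2 + 2·0.25 = 2.500.
True-score variance = ρ_F + ρ_R + 2·0.25, so 0.8200 = (0.83 + ρ_R + 0.50) / 2.500.
ρ_R = 0.8200·2.500 − 0.83 − 0.50 = 0.720.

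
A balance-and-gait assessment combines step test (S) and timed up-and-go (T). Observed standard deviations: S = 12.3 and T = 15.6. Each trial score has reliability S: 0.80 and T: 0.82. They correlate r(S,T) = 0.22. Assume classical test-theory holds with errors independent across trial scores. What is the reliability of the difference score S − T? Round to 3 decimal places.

0.761

Var(S−T) = 12.3² + 15.6² − 2·12.3·15.6·0.22 = 394.65 − 84.4272 = 310.223.
Because errors are independent across components, Cov(Tᵢ,Tⱼ) = Cov(Xᵢ,Xⱼ); the off-diagonal part of the true-score variance is the same as above.
True-score variance = [12.3²·0.80 + 15.6²·0.82] − 84.4272 = 320.587 − 84.4272 = 236.16.
Reliability = 236.16 / 310.223 = 0.761.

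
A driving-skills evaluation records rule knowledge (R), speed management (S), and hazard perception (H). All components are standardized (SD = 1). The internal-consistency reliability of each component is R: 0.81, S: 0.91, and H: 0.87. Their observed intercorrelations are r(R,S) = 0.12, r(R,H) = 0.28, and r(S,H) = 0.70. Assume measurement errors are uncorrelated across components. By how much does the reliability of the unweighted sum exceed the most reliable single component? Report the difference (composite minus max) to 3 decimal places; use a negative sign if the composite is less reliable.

0.011

Var(sum) = 3 + 2.2 = 5.2; true-score variance = 2.59 + 2.2 = 4.79; composite reliability = 0.9212.
Max component reliability = 0.9100.
Difference = 0.9212 − 0.9100 = 0.011.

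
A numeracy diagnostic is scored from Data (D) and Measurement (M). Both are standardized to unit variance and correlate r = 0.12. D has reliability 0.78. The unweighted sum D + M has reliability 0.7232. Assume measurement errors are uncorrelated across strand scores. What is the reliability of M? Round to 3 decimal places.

0.600

Var(D+M) = 2 + 2·0.12 = 2.240.
True-score variance = ρ_D + ρ_M + 2·0.12, so 0.7232 = (0.78 + ρ_M + 0.24) / 2.240.
ρ_M = 0.7232·2.240 − 0.78 − 0.24 = 0.600.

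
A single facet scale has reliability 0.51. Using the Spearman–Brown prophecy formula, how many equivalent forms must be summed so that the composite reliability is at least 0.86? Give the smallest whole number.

k ≥ ρ*(1−ρ₁)/(ρ₁(1−ρ*)) = 0.86·0.49 / (0.51·0.14) = 5.902.
Smallest integer k = 6.

6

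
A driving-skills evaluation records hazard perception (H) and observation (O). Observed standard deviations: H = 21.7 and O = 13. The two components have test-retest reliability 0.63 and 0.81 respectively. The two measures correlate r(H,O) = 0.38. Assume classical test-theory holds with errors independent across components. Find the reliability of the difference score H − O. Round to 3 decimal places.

Var(H−O) = 21.7² + 13² − 2·21.7·13·0.38 = 639.89 − 214.396 = 425.494.
With uncorrelated errors the cross-covariances are all true-score covariance, so they carry over unchanged; only the diagonal terms shrink to ρᵢσᵢ².
True-score variance = [21.7²·0.63 + 13²·0.81] − 214.396 = 433.551 − 214.396 = 219.155.
Reliability = 219.155 / 425.494 = 0.515.

0.515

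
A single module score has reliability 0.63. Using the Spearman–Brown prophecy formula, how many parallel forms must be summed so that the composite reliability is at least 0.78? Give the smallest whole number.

k ≥ ρ*(1−ρ₁)/(ρ₁(1−ρ*)) = 0.78·0.37 / (0.63·0.22) = 2.082.
Smallest integer k = 3.

3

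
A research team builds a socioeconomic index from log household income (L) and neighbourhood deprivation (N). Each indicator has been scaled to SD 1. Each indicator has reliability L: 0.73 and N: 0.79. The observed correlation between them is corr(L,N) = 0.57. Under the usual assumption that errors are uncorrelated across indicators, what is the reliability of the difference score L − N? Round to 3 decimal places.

0.442

Var(L−N) = 1 + 1 − 2·0.57 = 2 − 1.14 = 0.86.
With uncorrelated errors the cross-covariances are all true-score covariance, so they carry over unchanged; only the diagonal terms shrink to ρᵢσᵢ².
True-score variance = [0.73 + 0.79] − 1.14 = 1.52 − 1.14 = 0.38.
Reliability = 0.38 / 0.86 = 0.442.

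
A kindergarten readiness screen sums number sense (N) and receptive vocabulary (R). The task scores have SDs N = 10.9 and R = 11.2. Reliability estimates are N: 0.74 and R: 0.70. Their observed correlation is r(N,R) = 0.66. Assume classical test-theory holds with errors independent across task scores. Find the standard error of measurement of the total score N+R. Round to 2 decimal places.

8.28

Var(total) = 244.25 + 161.146 = 405.396.
True-score variance = 175.727 + 161.146 = 336.873, so reliability = 0.8310.
Error variance = 405.396 − 336.873 = 68.5226; SEM = √68.5226 = 8.28.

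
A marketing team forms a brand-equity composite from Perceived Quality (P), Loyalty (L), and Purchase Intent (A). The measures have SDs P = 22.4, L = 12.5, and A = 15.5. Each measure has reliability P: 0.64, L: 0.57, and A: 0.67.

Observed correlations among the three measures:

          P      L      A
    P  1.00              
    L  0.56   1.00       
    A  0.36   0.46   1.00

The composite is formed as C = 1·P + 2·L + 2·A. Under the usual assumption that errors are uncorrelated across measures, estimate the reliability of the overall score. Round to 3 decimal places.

0.805

Var(C) = 22.4² + 2²·12.5² + 2²·15.5² + 2·[2·22.4·12.5·0.56 + 2·22.4·15.5·0.36 + 4·12.5·15.5·0.46] = 2087.76 + 1840.17 = 3927.93.
Because errors are independent across components, Cov(Tᵢ,Tⱼ) = Cov(Xᵢ,Xⱼ); the off-diagonal part of the true-score variance is the same as above.
True-score variance = [22.4²·0.64 + 2²·12.5²·0.57 + 2²·15.5²·0.67] + 1840.17 = 1321.25 + 1840.17 = 3161.41.
Reliability = 3161.41 / 3927.93 = 0.805.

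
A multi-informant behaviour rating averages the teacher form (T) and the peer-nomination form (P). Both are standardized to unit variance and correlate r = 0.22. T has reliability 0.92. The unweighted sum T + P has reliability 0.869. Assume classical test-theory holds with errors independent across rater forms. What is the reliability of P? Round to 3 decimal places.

0.760

Var(T+P) = 2 + 2·0.22 = 2.440.
True-score variance = ρ_T + ρ_P + 2·0.22, so 0.869 = (0.92 + ρ_P + 0.44) / 2.440.
ρ_P = 0.869·2.440 − 0.92 − 0.44 = 0.760.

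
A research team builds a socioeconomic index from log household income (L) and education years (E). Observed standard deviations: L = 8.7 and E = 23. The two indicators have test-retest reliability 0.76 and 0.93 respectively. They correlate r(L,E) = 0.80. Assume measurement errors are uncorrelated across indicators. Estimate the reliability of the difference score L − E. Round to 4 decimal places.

Var(L−E) = 8.7² + 23² − 2·8.7·23·0.80 = 604.69 − 320.16 = 284.53.
Under uncorrelated errors the observed covariances equal the true-score covariances, so only the own-variance terms attenuate.
True-score variance = [8.7²·0.76 + 23²·0.93] − 320.16 = 549.494 − 320.16 = 229.334.
Reliability = 229.334 / 284.53 = 0.8060.

0.8060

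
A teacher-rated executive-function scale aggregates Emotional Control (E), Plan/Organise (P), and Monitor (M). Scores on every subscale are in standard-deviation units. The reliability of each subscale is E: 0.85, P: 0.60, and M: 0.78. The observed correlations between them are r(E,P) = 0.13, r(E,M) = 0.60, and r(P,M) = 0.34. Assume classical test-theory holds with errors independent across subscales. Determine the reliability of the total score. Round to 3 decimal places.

0.850

Var(E+P+M) = 3 + 2·[0.13 + 0.60 + 0.34] = 3 + 2.14 = 5.14.
Under uncorrelated errors the observed covariances equal the true-score covariances, so only the own-variance terms attenuate.
True-score variance = [0.85 + 0.60 + 0.78] + 2.14 = 2.23 + 2.14 = 4.37.
Reliability = 4.37 / 5.14 = 0.850.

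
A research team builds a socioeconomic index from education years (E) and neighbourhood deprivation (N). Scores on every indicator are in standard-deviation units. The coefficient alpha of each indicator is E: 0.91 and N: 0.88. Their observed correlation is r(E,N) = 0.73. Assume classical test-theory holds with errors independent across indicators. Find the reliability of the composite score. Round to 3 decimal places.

0.939

Var(E+N) = 2 + 2·[0.73] = 2 + 1.46 = 3.46.
Under uncorrelated errors the observed covariances equal the true-score covariances, so only the own-variance terms attenuate.
True-score variance = [0.91 + 0.88] + 1.46 = 1.79 + 1.46 = 3.25.
Reliability = 3.25 / 3.46 = 0.939.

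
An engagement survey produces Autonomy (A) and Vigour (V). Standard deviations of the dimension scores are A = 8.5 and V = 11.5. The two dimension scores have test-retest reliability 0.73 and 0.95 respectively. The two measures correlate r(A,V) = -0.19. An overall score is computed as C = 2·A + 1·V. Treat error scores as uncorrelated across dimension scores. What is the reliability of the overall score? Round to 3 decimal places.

0.756

Var(C) = 2²·8.5² + 11.5² + 2·[2·8.5·11.5·(-0.19)] = 421.25 − 74.29 = 346.96.
With uncorrelated errors the cross-covariances are all true-score covariance, so they carry over unchanged; only the diagonal terms shrink to ρᵢσᵢ².
True-score variance = [2²·8.5²·0.73 + 11.5²·0.95] − 74.29 = 336.607 − 74.29 = 262.317.
Reliability = 262.317 / 346.96 = 0.756.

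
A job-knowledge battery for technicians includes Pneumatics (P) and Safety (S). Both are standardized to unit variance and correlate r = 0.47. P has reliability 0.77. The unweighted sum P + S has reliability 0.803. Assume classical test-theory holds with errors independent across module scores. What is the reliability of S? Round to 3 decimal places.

Var(P+S) = 2 + 2·0.47 = 2.940.
True-score variance = ρ_P + ρ_S + 2·0.47, so 0.803 = (0.77 + ρ_S + 0.94) / 2.940.
ρ_S = 0.803·2.940 − 0.77 − 0.94 = 0.651.

0.651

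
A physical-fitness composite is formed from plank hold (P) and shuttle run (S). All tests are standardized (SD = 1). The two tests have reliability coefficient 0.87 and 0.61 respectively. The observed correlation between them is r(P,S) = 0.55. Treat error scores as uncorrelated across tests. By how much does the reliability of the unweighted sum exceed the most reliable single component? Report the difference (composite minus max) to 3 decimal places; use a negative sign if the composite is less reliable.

-0.038

Var(sum) = 2 + 1.1 = 3.1; true-score variance = 1.48 + 1.1 = 2.58; composite reliability = 0.8323.
Max component reliability = 0.8700.
Difference = 0.8323 − 0.8700 = -0.038.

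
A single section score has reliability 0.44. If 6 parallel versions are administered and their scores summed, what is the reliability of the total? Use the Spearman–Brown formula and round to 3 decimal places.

0.825

ρ_k = kρ / (1 + (k−1)ρ) = 6·0.44 / (1 + 5·0.44) = 2.640 / 3.200 = 0.825.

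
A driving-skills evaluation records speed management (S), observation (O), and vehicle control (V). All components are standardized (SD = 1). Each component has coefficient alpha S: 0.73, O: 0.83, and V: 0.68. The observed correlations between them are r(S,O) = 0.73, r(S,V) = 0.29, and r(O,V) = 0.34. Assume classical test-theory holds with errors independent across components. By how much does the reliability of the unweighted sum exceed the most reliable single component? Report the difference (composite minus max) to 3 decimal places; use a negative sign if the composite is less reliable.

Var(sum) = 3 + 2.72 = 5.72; true-score variance = 2.24 + 2.72 = 4.96; composite reliability = 0.8671.
Max component reliability = 0.8300.
Difference = 0.8671 − 0.8300 = 0.037.

0.037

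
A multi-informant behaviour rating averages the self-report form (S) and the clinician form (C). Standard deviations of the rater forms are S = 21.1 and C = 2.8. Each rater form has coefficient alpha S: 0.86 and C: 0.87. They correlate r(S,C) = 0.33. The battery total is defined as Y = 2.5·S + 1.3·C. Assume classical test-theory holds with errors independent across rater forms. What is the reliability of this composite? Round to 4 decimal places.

0.8661

Var(Y) = 2.5²·21.1² + 1.3²·2.8² + 2·[3.25·21.1·2.8·0.33] = 2795.81 + 126.727 = 2922.54.
Under uncorrelated errors the observed covariances equal the true-score covariances, so only the own-variance terms attenuate.
True-score variance = [2.5²·21.1²·0.86 + 1.3²·2.8²·0.87] + 126.727 = 2404.53 + 126.727 = 2531.26.
Reliability = 2531.26 / 2922.54 = 0.8661.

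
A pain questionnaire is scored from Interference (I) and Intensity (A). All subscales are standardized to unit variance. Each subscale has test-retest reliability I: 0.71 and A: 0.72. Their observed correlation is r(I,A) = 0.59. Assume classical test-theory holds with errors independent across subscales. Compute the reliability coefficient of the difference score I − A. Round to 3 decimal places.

0.305

Var(I−A) = 1 + 1 − 2·0.59 = 2 − 1.18 = 0.82.
Under uncorrelated errors the observed covariances equal the true-score covariances, so only the own-variance terms attenuate.
True-score variance = [0.71 + 0.72] − 1.18 = 1.43 − 1.18 = 0.25.
Reliability = 0.25 / 0.82 = 0.305.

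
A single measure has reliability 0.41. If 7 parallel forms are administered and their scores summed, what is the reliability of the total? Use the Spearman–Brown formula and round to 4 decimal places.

ρ_k = kρ / (1 + (k−1)ρ) = 7·0.41 / (1 + 6·0.41) = 2.870 / 3.460 = 0.8295.

0.8295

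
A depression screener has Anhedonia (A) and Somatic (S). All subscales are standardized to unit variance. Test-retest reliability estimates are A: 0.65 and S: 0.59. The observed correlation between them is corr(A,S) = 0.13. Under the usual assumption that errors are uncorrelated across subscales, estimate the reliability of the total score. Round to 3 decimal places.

0.664

Var(A+S) = 2 + 2·[0.13] = 2 + 0.26 = 2.26.
Because errors are independent across components, Cov(Tᵢ,Tⱼ) = Cov(Xᵢ,Xⱼ); the off-diagonal part of the true-score variance is the same as above.
True-score variance = [0.65 + 0.59] + 0.26 = 1.24 + 0.26 = 1.5.
Reliability = 1.5 / 2.26 = 0.664.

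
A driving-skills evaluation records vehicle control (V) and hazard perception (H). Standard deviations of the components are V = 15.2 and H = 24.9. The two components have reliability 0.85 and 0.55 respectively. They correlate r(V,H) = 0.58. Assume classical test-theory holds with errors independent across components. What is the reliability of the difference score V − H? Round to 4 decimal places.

0.2387

Var(V−H) = 15.2² + 24.9² − 2·15.2·24.9·0.58 = 851.05 − 439.037 = 412.013.
Because errors are independent across components, Cov(Tᵢ,Tⱼ) = Cov(Xᵢ,Xⱼ); the off-diagonal part of the true-score variance is the same as above.
True-score variance = [15.2²·0.85 + 24.9²·0.55] − 439.037 = 537.389 − 439.037 = 98.3527.
Reliability = 98.3527 / 412.013 = 0.2387.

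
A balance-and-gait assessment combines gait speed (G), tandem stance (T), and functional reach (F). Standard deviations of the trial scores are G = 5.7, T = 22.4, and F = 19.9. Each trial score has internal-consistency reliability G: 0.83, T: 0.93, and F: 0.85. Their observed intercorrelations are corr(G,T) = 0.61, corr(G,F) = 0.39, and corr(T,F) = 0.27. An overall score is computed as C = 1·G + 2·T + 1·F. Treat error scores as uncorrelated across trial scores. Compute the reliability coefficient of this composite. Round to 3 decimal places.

Var(C) = 5.7² + 2²·22.4² + 19.9² + 2·[2·5.7·22.4·0.61 + 5.7·19.9·0.39 + 2·22.4·19.9·0.27] = 2435.54 + 881.435 = 3316.98.
Because errors are independent across components, Cov(Tᵢ,Tⱼ) = Cov(Xᵢ,Xⱼ); the off-diagonal part of the true-score variance is the same as above.
True-score variance = [5.7²·0.83 + 2²·22.4²·0.93 + 19.9²·0.85] + 881.435 = 2230.12 + 881.435 = 3111.56.
Reliability = 3111.56 / 3316.98 = 0.938.

0.938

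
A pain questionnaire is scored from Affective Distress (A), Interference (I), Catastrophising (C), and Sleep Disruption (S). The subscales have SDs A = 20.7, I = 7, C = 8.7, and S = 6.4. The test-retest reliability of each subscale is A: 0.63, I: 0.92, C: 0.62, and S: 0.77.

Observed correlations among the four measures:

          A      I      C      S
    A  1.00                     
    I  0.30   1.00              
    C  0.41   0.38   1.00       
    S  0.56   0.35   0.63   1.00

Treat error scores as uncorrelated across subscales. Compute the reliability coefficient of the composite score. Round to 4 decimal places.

0.8216

Var(A+I+C+S) = 20.7² + 7² + 8.7² + 6.4² + 2·[20.7·7·0.30 + 20.7·8.7·0.41 + 20.7·6.4·0.56 + 7·8.7·0.38 + 7·6.4·0.35 + 8.7·6.4·0.63] = 594.14 + 530.792 = 1124.93.
With uncorrelated errors the cross-covariances are all true-score covariance, so they carry over unchanged; only the diagonal terms shrink to ρᵢσᵢ².
True-score variance = [20.7²·0.63 + 7²·0.92 + 8.7²·0.62 + 6.4²·0.77] + 530.792 = 393.496 + 530.792 = 924.288.
Reliability = 924.288 / 1124.93 = 0.8216.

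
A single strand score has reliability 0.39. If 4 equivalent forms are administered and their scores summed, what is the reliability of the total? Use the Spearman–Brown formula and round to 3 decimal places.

ρ_k = kρ / (1 + (k−1)ρ) = 4·0.39 / (1 + 3·0.39) = 1.560 / 2.170 = 0.719.

0.719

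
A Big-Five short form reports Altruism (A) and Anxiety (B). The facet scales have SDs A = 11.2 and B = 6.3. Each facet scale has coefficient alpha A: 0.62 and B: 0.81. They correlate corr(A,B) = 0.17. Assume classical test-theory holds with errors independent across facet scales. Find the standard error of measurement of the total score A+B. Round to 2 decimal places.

7.43

Var(total) = 165.13 + 23.9904 = 189.12.
True-score variance = 109.922 + 23.9904 = 133.912, so reliability = 0.7081.
Error variance = 189.12 − 133.912 = 55.2083; SEM = √55.2083 = 7.43.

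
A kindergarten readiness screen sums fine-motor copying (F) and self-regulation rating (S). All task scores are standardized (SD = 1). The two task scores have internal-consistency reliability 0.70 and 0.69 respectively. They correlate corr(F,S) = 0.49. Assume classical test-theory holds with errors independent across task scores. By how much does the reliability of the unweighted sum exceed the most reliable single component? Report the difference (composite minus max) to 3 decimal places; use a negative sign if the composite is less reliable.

Var(sum) = 2 + 0.98 = 2.98; true-score variance = 1.39 + 0.98 = 2.37; composite reliability = 0.7953.
Max component reliability = 0.7000.
Difference = 0.7953 − 0.7000 = 0.095.

0.095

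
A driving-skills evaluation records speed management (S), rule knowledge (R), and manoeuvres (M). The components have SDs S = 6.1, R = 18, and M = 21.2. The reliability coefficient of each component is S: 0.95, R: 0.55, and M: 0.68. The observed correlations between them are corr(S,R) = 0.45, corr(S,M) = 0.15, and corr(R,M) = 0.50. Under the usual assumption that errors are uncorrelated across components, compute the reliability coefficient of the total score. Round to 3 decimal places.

Var(S+R+M) = 6.1² + 18² + 21.2² + 2·[6.1·18·0.45 + 6.1·21.2·0.15 + 18·21.2·0.50] = 810.65 + 519.216 = 1329.87.
Under uncorrelated errors the observed covariances equal the true-score covariances, so only the own-variance terms attenuate.
True-score variance = [6.1²·0.95 + 18²·0.55 + 21.2²·0.68] + 519.216 = 519.169 + 519.216 = 1038.38.
Reliability = 1038.38 / 1329.87 = 0.781.

0.781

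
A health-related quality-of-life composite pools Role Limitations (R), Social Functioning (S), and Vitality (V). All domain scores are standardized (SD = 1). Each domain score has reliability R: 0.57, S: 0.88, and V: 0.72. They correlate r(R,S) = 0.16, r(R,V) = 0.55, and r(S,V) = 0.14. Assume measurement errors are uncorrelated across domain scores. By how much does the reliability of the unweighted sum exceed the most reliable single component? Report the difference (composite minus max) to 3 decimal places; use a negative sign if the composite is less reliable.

Var(sum) = 3 + 1.7 = 4.7; true-score variance = 2.17 + 1.7 = 3.87; composite reliability = 0.8234.
Max component reliability = 0.8800.
Difference = 0.8234 − 0.8800 = -0.057.

-0.057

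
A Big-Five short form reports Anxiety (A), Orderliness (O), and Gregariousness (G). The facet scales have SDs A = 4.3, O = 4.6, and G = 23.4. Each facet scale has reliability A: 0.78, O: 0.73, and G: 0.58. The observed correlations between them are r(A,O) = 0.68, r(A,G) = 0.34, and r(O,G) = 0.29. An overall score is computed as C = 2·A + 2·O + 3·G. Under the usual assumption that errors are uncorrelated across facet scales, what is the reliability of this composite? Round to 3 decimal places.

Var(C) = 2²·4.3² + 2²·4.6² + 3²·23.4² + 2·[4·4.3·4.6·0.68 + 6·4.3·23.4·0.34 + 6·4.6·23.4·0.29] = 5086.64 + 892.72 = 5979.36.
Because errors are independent across components, Cov(Tᵢ,Tⱼ) = Cov(Xᵢ,Xⱼ); the off-diagonal part of the true-score variance is the same as above.
True-score variance = [2²·4.3²·0.78 + 2²·4.6²·0.73 + 3²·23.4²·0.58] + 892.72 = 2977.74 + 892.72 = 3870.46.
Reliability = 3870.46 / 5979.36 = 0.647.

0.647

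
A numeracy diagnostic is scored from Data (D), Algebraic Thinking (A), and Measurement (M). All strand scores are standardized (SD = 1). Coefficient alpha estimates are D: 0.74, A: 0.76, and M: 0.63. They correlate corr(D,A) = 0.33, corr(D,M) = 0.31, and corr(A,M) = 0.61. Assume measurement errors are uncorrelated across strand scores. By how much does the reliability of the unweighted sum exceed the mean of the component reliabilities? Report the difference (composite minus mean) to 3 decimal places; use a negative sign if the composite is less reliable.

Var(sum) = 3 + 2.5 = 5.5; true-score variance = 2.13 + 2.5 = 4.63; composite reliability = 0.8418.
Mean component reliability = 0.7100.
Difference = 0.8418 − 0.7100 = 0.132.

0.132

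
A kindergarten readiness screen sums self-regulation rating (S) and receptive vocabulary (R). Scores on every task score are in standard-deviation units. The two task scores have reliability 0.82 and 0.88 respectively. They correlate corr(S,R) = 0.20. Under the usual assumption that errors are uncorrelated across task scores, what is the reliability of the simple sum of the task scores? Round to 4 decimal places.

0.8750

Var(S+R) = 2 + 2·[0.20] = 2 + 0.4 = 2.4.
Under uncorrelated errors the observed covariances equal the true-score covariances, so only the own-variance terms attenuate.
True-score variance = [0.82 + 0.88] + 0.4 = 1.7 + 0.4 = 2.1.
Reliability = 2.1 / 2.4 = 0.8750.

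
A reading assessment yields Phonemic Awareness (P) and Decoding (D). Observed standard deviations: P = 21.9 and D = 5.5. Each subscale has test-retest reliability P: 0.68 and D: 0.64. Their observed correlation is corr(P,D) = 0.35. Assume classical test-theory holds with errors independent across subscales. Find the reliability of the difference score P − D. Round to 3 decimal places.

Var(P−D) = 21.9² + 5.5² − 2·21.9·5.5·0.35 = 509.86 − 84.315 = 425.545.
Under uncorrelated errors the observed covariances equal the true-score covariances, so only the own-variance terms attenuate.
True-score variance = [21.9²·0.68 + 5.5²·0.64] − 84.315 = 345.495 − 84.315 = 261.18.
Reliability = 261.18 / 425.545 = 0.614.

0.614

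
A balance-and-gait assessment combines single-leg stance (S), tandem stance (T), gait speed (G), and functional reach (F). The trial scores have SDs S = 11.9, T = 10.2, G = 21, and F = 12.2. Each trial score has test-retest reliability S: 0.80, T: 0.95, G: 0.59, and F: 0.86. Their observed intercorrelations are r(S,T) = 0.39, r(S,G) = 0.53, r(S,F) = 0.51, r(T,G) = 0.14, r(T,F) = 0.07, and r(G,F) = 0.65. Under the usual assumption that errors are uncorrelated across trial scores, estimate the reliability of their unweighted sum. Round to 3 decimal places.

Var(S+T+G+F) = 11.9² + 10.2² + 21² + 12.2² + 2·[11.9·10.2·0.39 + 11.9·21·0.53 + 11.9·12.2·0.51 + 10.2·21·0.14 + 10.2·12.2·0.07 + 21·12.2·0.65] = 835.49 + 918.112 = 1753.6.
Under uncorrelated errors the observed covariances equal the true-score covariances, so only the own-variance terms attenuate.
True-score variance = [11.9²·0.80 + 10.2²·0.95 + 21²·0.59 + 12.2²·0.86] + 918.112 = 600.318 + 918.112 = 1518.43.
Reliability = 1518.43 / 1753.6 = 0.866.

0.866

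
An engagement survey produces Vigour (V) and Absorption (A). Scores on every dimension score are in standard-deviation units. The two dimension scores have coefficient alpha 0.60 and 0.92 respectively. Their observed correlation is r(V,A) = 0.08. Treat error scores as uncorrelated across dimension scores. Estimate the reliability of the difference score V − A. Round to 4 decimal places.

0.7391

Var(V−A) = 1 + 1 − 2·0.08 = 2 − 0.16 = 1.84.
Because errors are independent across components, Cov(Tᵢ,Tⱼ) = Cov(Xᵢ,Xⱼ); the off-diagonal part of the true-score variance is the same as above.
True-score variance = [0.60 + 0.92] − 0.16 = 1.52 − 0.16 = 1.36.
Reliability = 1.36 / 1.84 = 0.7391.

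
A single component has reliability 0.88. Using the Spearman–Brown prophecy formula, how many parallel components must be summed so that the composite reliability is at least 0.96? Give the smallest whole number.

k ≥ ρ*(1−ρ₁)/(ρ₁(1−ρ*)) = 0.96·0.12 / (0.88·0.04) = 3.273.
Smallest integer k = 4.

4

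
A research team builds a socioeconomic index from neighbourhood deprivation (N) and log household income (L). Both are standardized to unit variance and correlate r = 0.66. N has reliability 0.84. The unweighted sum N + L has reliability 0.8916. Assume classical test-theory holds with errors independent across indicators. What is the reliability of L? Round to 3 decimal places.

0.800

Var(N+L) = 2 + 2·0.66 = 3.320.
True-score variance = ρ_N + ρ_L + 2·0.66, so 0.8916 = (0.84 + ρ_L + 1.32) / 3.320.
ρ_L = 0.8916·3.320 − 0.84 − 1.32 = 0.800.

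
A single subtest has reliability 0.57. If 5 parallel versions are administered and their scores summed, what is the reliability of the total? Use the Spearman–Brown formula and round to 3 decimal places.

0.869

ρ_k = kρ / (1 + (k−1)ρ) = 5·0.57 / (1 + 4·0.57) = 2.850 / 3.280 = 0.869.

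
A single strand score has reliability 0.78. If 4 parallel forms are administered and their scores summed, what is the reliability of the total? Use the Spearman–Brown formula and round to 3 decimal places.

ρ_k = kρ / (1 + (k−1)ρ) = 4·0.78 / (1 + 3·0.78) = 3.120 / 3.340 = 0.934.

0.934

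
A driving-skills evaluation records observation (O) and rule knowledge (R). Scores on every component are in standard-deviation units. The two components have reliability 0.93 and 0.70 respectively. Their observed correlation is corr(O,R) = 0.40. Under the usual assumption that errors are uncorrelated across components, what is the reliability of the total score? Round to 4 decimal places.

0.8679

Var(O+R) = 2 + 2·[0.40] = 2 + 0.8 = 2.8.
Because errors are independent across components, Cov(Tᵢ,Tⱼ) = Cov(Xᵢ,Xⱼ); the off-diagonal part of the true-score variance is the same as above.
True-score variance = [0.93 + 0.70] + 0.8 = 1.63 + 0.8 = 2.43.
Reliability = 2.43 / 2.8 = 0.8679.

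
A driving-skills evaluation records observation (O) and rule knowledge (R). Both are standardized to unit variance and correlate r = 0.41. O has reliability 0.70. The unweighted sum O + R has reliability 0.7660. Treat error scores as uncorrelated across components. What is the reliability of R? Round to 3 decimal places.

0.640

Var(O+R) = 2 + 2·0.41 = 2.820.
True-score variance = ρ_O + ρ_R + 2·0.41, so 0.7660 = (0.70 + ρ_R + 0.82) / 2.820.
ρ_R = 0.7660·2.820 − 0.70 − 0.82 = 0.640.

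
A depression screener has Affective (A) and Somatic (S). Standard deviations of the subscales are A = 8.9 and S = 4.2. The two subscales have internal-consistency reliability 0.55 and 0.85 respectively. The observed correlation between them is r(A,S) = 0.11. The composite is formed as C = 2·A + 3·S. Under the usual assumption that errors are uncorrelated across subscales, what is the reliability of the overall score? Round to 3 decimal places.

Var(C) = 2²·8.9² + 3²·4.2² + 2·[6·8.9·4.2·0.11] = 475.6 + 49.3416 = 524.942.
With uncorrelated errors the cross-covariances are all true-score covariance, so they carry over unchanged; only the diagonal terms shrink to ρᵢσᵢ².
True-score variance = [2²·8.9²·0.55 + 3²·4.2²·0.85] + 49.3416 = 309.208 + 49.3416 = 358.55.
Reliability = 358.55 / 524.942 = 0.683.

0.683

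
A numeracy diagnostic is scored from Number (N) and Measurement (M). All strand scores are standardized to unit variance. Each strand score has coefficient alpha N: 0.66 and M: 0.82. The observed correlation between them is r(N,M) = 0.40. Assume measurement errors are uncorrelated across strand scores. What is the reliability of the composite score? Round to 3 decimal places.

0.814

Var(N+M) = 2 + 2·[0.40] = 2 + 0.8 = 2.8.
Under uncorrelated errors the observed covariances equal the true-score covariances, so only the own-variance terms attenuate.
True-score variance = [0.66 + 0.82] + 0.8 = 1.48 + 0.8 = 2.28.
Reliability = 2.28 / 2.8 = 0.814.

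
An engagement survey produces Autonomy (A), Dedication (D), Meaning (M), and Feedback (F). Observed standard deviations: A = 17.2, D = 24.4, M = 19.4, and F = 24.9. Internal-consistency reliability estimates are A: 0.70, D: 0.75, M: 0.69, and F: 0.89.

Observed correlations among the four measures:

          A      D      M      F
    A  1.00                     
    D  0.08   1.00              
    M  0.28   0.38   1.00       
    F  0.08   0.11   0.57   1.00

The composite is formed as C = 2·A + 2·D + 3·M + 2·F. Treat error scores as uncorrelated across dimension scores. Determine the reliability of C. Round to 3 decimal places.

0.867

Var(C) = 2²·17.2² + 2²·24.4² + 3²·19.4² + 2²·24.9² + 2·[4·17.2·24.4·0.08 + 6·17.2·19.4·0.28 + 4·17.2·24.9·0.08 + 6·24.4·19.4·0.38 + 4·24.4·24.9·0.11 + 6·19.4·24.9·0.57] = 9432.08 + 7661.16 = 17093.2.
With uncorrelated errors the cross-covariances are all true-score covariance, so they carry over unchanged; only the diagonal terms shrink to ρᵢσᵢ².
True-score variance = [2²·17.2²·0.70 + 2²·24.4²·0.75 + 3²·19.4²·0.69 + 2²·24.9²·0.89] + 7661.16 = 7158.86 + 7661.16 = 14820.
Reliability = 14820 / 17093.2 = 0.867.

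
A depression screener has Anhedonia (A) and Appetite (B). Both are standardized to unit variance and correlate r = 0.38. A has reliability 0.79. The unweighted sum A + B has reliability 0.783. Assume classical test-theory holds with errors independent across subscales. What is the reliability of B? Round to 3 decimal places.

Var(A+B) = 2 + 2·0.38 = 2.760.
True-score variance = ρ_A + ρ_B + 2·0.38, so 0.783 = (0.79 + ρ_B + 0.76) / 2.760.
ρ_B = 0.783·2.760 − 0.79 − 0.76 = 0.611.

0.611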